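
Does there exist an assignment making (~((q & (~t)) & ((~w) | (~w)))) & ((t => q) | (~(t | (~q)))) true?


Search for a satisfying assignment over {q, t, w}.
Try q=False, t=False, w=False: the formula evaluates to True.
A satisfying assignment exists.

Satisfiable.


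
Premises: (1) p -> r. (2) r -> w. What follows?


Hypothetical syllogism: from (P → Q) and (Q → R), infer (P → R).
Chain the two implications through the shared middle term 'r'.

p -> w


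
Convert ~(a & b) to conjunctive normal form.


Step 1: Apply De Morgan: ¬(a ∧ b) = ¬a ∨ ¬b.

(~a) | (~b)


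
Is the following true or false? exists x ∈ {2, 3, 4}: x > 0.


Evaluate the predicate on each element: 2:True, 3:True, 4:True.
Witness x = 2 satisfies the predicate.

True


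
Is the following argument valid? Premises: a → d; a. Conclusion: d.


This matches the form of modus ponens: the conclusion follows in every model of the premises.

Valid.


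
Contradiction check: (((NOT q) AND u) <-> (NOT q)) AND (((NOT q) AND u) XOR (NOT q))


Truth table over {q, u}:
q | u | φ
---------
F | F | F
T | F | F
F | T | F
T | T | F
Every row is false.

Yes, it is a contradiction.


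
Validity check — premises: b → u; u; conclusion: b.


This is affirming the consequent (fallacy). There exist truth assignments where the premises are all true but the conclusion is false.

Invalid.


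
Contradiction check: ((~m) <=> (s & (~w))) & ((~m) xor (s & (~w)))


Truth table over {m, s, w}:
m | s | w | φ
-------------
False | False | False | False
True | False | False | False
False | True | False | False
True | True | False | False
False | False | True | False
True | False | True | False
False | True | True | False
True | True | True | False
Every row is false.

Yes, it is a contradiction.


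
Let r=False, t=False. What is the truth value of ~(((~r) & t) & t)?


Substitute r=False, t=False:
~r = True
(~r) & t = True & False = False
((~r) & t) & t = False & False = False
~(((~r) & t) & t) = True

True


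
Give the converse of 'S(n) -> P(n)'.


The converse of (P → Q) is (Q → P). It is not in general equivalent to the original.
Here P = 'S(n)' and Q = 'P(n)'.

If P(n), then S(n).


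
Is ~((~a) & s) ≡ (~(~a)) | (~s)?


Compare truth tables:
a | s | φ | ψ
-------------
False | False | True | True
True | False | True | True
False | True | False | False
True | True | True | True
The columns φ and ψ agree on every row.

Yes, they are logically equivalent.


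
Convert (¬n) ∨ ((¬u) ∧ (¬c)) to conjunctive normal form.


Step 1: Distribute ∨ over ∧: (¬n) ∨ ((¬u) ∧ (¬c)) = ((¬n) ∨ (¬u)) ∧ ((¬n) ∨ (¬c)).

((¬n) ∨ (¬u)) ∧ ((¬n) ∨ (¬c))


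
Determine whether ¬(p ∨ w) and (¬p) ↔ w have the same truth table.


Compare truth tables:
p | w | φ | ψ
-------------
F | F | T | F
T | F | F | T
F | T | F | T
T | T | F | F
They differ at row 1 (p=F, w=F): φ=T but ψ=F.

No, they are not logically equivalent.


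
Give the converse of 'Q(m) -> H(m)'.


The converse of (P → Q) is (Q → P). It is not in general equivalent to the original.
Here P = 'Q(m)' and Q = 'H(m)'.

If H(m), then Q(m).


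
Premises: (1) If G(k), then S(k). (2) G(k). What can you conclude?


Modus ponens: from (P → Q) and P, infer Q.
P = 'G(k)' is asserted, and P → Q holds, so Q follows.

S(k).


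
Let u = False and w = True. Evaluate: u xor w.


Exclusive or is true when exactly one operand is true.
Substitute: u=False, w=True.
False xor True evaluates to True.

True


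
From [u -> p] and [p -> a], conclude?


Hypothetical syllogism: from (P → Q) and (Q → R), infer (P → R).
Chain the two implications through the shared middle term 'p'.

u -> a


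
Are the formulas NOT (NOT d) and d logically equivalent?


Compare truth tables:
d | φ | ψ
---------
F | F | F
T | T | T
The columns φ and ψ agree on every row.

Yes, they are logically equivalent.


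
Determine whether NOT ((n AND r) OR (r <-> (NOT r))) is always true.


Build the truth table over {n, r}:
n | r | φ
---------
F | F | T
T | F | T
F | T | T
T | T | F
Counterexample at row 4: with n=T, r=T, the formula is F.

No, it is not a tautology.


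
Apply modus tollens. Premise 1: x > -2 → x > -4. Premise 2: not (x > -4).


Modus tollens: from (P → Q) and ¬Q, infer ¬P.
Q = 'x > -4' is denied; since P → Q, P must also fail.

Not (x > -2).


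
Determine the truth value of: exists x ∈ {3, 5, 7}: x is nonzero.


Evaluate the predicate on each element: 3:True, 5:True, 7:True.
Witness x = 3 satisfies the predicate.

True


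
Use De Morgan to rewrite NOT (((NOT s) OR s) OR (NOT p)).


De Morgan: the negation of a disjunction is the conjunction of the negations.
Distribute NOT across OR, flipping it to AND, and negate each literal.

(s AND (NOT s)) AND p


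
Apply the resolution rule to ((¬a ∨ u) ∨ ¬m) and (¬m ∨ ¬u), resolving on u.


The clauses contain complementary literals u and ¬u.
Resolution eliminates this pair and disjoins the remaining literals (merging duplicates).

(¬m ∨ ¬a)


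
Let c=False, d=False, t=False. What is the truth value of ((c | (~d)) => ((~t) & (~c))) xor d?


Substitute c=False, d=False, t=False:
~d = True
c | (~d) = False | True = True
~t = True
~c = True
(~t) & (~c) = True & True = True
(c | (~d)) => ((~t) & (~c)) = True => True = True
((c | (~d)) => ((~t) & (~c))) xor d = True xor False = True

True


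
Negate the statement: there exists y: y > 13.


¬(for all x: φ) = there exists x: ¬φ, and ¬(there exists x: φ) = for all x: ¬φ.
Apply to the existential statement.

for all y: NOT(y > 13)


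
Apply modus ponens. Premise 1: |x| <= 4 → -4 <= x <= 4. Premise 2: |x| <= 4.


Modus ponens: from (P → Q) and P, infer Q.
P = '|x| <= 4' is asserted, and P → Q holds, so Q follows.

-4 <= x <= 4.


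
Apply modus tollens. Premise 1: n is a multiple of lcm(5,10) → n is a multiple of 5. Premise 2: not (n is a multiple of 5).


Modus tollens: from (P → Q) and ¬Q, infer ¬P.
Q = 'n is a multiple of 5' is denied; since P → Q, P must also fail.

Not (n is a multiple of lcm(5,10)).


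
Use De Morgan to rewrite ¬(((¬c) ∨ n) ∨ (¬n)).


De Morgan: the negation of a disjunction is the conjunction of the negations.
Distribute ¬ across ∨, flipping it to ∧, and negate each literal.

(c ∧ (¬n)) ∧ n


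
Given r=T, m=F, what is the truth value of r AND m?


Conjunction is true only when both operands are true.
Substitute: r=T, m=F.
T AND F evaluates to F.

F


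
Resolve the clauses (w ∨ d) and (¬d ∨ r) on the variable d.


The clauses contain complementary literals d and ¬d.
Resolution eliminates this pair and disjoins the remaining literals (merging duplicates).

(w ∨ r)


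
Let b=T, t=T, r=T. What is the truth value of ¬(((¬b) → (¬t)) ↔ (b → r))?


Substitute b=T, t=T, r=T:
¬b = F
¬t = F
(¬b) → (¬t) = F → F = T
b → r = T → T = T
((¬b) → (¬t)) ↔ (b → r) = T ↔ T = T
¬(((¬b) → (¬t)) ↔ (b → r)) = F

F


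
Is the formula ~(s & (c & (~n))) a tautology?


Build the truth table over {c, n, s}:
c | n | s | φ
-------------
False | False | False | True
True | False | False | True
False | True | False | True
True | True | False | True
False | False | True | True
True | False | True | False
False | True | True | True
True | True | True | True
Counterexample at row 6: with c=True, n=False, s=True, the formula is False.

No, it is not a tautology.


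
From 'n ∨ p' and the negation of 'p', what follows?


Disjunctive syllogism: from (P ∨ Q) and ¬P, infer Q.
One disjunct, 'p', is ruled out; the other must hold.

n


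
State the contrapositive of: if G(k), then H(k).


The contrapositive of (P → Q) is (¬Q → ¬P); it is logically equivalent to the original.
Here P = 'G(k)' and Q = 'H(k)'.

If not (H(k)), then not (G(k)).


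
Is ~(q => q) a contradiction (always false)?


Truth table over {q}:
q | φ
-----
False | False
True | False
Every row is false.

Yes, it is a contradiction.


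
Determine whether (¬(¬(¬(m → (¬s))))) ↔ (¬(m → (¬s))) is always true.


Build the truth table over {m, s}:
m | s | φ
---------
F | F | T
T | F | T
F | T | T
T | T | T
Every row evaluates to true.

Yes, it is a tautology.


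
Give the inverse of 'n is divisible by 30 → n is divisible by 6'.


The inverse of (P → Q) is (¬P → ¬Q). It is equivalent to the converse, not to the original.
Here P = 'n is divisible by 30' and Q = 'n is divisible by 6'.

If not (n is divisible by 30), then not (n is divisible by 6).


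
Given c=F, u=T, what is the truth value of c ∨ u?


Disjunction is false only when both operands are false.
Substitute: c=F, u=T.
F ∨ T evaluates to T.

T


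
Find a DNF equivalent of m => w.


Step 1: Rewrite m → w as ¬m ∨ w.

(~m) | w


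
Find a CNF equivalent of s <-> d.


Step 1: Rewrite s ↔ d as (s → d) ∧ (d → s).
Step 2: Rewrite each implication as a disjunction.

((NOT s) OR d) AND ((NOT d) OR s)


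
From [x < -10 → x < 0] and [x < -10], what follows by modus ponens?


Modus ponens: from (P → Q) and P, infer Q.
P = 'x < -10' is asserted, and P → Q holds, so Q follows.

x < 0.


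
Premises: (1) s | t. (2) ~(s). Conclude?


Disjunctive syllogism: from (P ∨ Q) and ¬P, infer Q.
One disjunct, 's', is ruled out; the other must hold.

t


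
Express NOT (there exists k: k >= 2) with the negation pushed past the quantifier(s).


¬(for all x: φ) = there exists x: ¬φ, and ¬(there exists x: φ) = for all x: ¬φ.
Apply to the existential statement.

for all k: NOT(k >= 2)


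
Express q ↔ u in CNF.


Step 1: Rewrite q ↔ u as (q → u) ∧ (u → q).
Step 2: Rewrite each implication as a disjunction.

((¬q) ∨ u) ∧ ((¬u) ∨ q)


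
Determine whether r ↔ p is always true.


Build the truth table over {p, r}:
p | r | φ
---------
F | F | T
T | F | F
F | T | F
T | T | T
Counterexample at row 2: with p=T, r=F, the formula is F.

No, it is not a tautology.


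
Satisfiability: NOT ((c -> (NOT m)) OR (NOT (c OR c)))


Search for a satisfying assignment over {c, m}.
Try c=T, m=T: the formula evaluates to T.
A satisfying assignment exists.

Satisfiable.


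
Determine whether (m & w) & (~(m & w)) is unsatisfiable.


Truth table over {m, w}:
m | w | φ
---------
False | False | False
True | False | False
False | True | False
True | True | False
Every row is false.

Yes, it is a contradiction.


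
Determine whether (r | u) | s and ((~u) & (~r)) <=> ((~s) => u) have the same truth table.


Compare truth tables:
r | s | u | φ | ψ
-----------------
False | False | False | False | False
True | False | False | True | True
False | True | False | True | True
True | True | False | True | False
False | False | True | True | False
True | False | True | True | False
False | True | True | True | False
True | True | True | True | False
They differ at row 4 (r=True, s=True, u=False): φ=True but ψ=False.

No, they are not logically equivalent.


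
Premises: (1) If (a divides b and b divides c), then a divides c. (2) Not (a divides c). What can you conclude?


Modus tollens: from (P → Q) and ¬Q, infer ¬P.
Q = 'a divides c' is denied; since P → Q, P must also fail.

Not ((a divides b and b divides c)).


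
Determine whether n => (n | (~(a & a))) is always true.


Build the truth table over {a, n}:
a | n | φ
---------
False | False | True
True | False | True
False | True | True
True | True | True
Every row evaluates to true.

Yes, it is a tautology.


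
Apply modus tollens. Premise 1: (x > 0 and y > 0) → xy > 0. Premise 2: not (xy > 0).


Modus tollens: from (P → Q) and ¬Q, infer ¬P.
Q = 'xy > 0' is denied; since P → Q, P must also fail.

Not ((x > 0 and y > 0)).


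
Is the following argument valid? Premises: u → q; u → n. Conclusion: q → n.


This is (no valid rule). There exist truth assignments where the premises are all true but the conclusion is false.

Invalid.


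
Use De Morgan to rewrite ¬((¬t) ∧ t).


De Morgan: the negation of a conjunction is the disjunction of the negations.
Distribute ¬ across ∧, flipping it to ∨, and negate each literal.

t ∨ (¬t)


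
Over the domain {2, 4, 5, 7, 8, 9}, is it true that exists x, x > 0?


Evaluate the predicate on each element: 2:True, 4:True, 5:True, 7:True, 8:True, 9:True.
Witness x = 2 satisfies the predicate.

True


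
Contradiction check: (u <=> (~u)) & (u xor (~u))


Truth table over {u}:
u | φ
-----
False | False
True | False
Every row is false.

Yes, it is a contradiction.


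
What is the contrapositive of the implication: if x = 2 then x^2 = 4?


The contrapositive of (P → Q) is (¬Q → ¬P); it is logically equivalent to the original.
Here P = 'x = 2' and Q = 'x^2 = 4'.

If not (x^2 = 4), then not (x = 2).


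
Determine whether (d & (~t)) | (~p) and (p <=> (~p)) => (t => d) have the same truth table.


Compare truth tables:
d | p | t | φ | ψ
-----------------
False | False | False | True | True
True | False | False | True | True
False | True | False | False | True
True | True | False | True | True
False | False | True | True | True
True | False | True | True | True
False | True | True | False | True
True | True | True | False | True
They differ at row 3 (d=False, p=True, t=False): φ=False but ψ=True.

No, they are not logically equivalent.


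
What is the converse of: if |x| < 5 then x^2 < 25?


The converse of (P → Q) is (Q → P). It is not in general equivalent to the original.
Here P = '|x| < 5' and Q = 'x^2 < 25'.

If x^2 < 25, then |x| < 5.


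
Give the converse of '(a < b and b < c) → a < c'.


The converse of (P → Q) is (Q → P). It is not in general equivalent to the original.
Here P = '(a < b and b < c)' and Q = 'a < c'.

If a < c, then (a < b and b < c).


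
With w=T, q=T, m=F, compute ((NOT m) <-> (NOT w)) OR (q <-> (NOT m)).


Substitute w=T, q=T, m=F:
NOT m = T
NOT w = F
(NOT m) <-> (NOT w) = T <-> F = F
NOT m = T
q <-> (NOT m) = T <-> T = T
((NOT m) <-> (NOT w)) OR (q <-> (NOT m)) = F OR T = T

T


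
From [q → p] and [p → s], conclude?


Hypothetical syllogism: from (P → Q) and (Q → R), infer (P → R).
Chain the two implications through the shared middle term 'p'.

q → s


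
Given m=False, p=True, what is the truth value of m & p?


Conjunction is true only when both operands are true.
Substitute: m=False, p=True.
False & True evaluates to False.

False


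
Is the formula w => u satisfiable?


Search for a satisfying assignment over {u, w}.
Try u=False, w=False: the formula evaluates to True.
A satisfying assignment exists.

Satisfiable.


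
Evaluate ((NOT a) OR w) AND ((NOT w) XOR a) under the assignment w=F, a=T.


Substitute w=F, a=T:
NOT a = F
(NOT a) OR w = F OR F = F
NOT w = T
(NOT w) XOR a = T XOR T = F
((NOT a) OR w) AND ((NOT w) XOR a) = F AND F = F

F


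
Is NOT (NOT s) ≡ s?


Compare truth tables:
s | φ | ψ
---------
F | F | F
T | T | T
The columns φ and ψ agree on every row.

Yes, they are logically equivalent.


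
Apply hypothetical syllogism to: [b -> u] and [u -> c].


Hypothetical syllogism: from (P → Q) and (Q → R), infer (P → R).
Chain the two implications through the shared middle term 'u'.

b -> c


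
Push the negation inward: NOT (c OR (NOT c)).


De Morgan: the negation of a disjunction is the conjunction of the negations.
Distribute NOT across OR, flipping it to AND, and negate each literal.

(NOT c) AND c


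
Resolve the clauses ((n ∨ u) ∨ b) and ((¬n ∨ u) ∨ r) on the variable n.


The clauses contain complementary literals n and ¬n.
Resolution eliminates this pair and disjoins the remaining literals (merging duplicates).

((u ∨ b) ∨ r)


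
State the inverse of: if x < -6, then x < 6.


The inverse of (P → Q) is (¬P → ¬Q). It is equivalent to the converse, not to the original.
Here P = 'x < -6' and Q = 'x < 6'.

If not (x < -6), then not (x < 6).


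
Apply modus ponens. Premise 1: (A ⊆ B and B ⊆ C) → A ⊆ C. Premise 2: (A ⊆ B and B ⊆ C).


Modus ponens: from (P → Q) and P, infer Q.
P = '(A ⊆ B and B ⊆ C)' is asserted, and P → Q holds, so Q follows.

A ⊆ C.


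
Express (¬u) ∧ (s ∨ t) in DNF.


Step 1: Distribute ∧ over ∨: (¬u) ∧ (s ∨ t) = ((¬u) ∧ s) ∨ ((¬u) ∧ t).

((¬u) ∧ s) ∨ ((¬u) ∧ t)


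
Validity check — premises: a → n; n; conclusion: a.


This is affirming the consequent (fallacy). There exist truth assignments where the premises are all true but the conclusion is false.

Invalid.


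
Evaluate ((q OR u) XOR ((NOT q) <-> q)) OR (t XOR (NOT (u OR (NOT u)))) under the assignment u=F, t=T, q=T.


Substitute u=F, t=T, q=T:
q OR u = T OR F = T
NOT q = F
(NOT q) <-> q = F <-> T = F
(q OR u) XOR ((NOT q) <-> q) = T XOR F = T
NOT u = T
u OR (NOT u) = F OR T = T
NOT (u OR (NOT u)) = F
t XOR (NOT (u OR (NOT u))) = T XOR F = T
((q OR u) XOR ((NOT q) <-> q)) OR (t XOR (NOT (u OR (NOT u)))) = T OR T = T

T


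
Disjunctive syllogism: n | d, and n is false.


Disjunctive syllogism: from (P ∨ Q) and ¬P, infer Q.
One disjunct, 'n', is ruled out; the other must hold.

d


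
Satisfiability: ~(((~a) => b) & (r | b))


Search for a satisfying assignment over {a, b, r}.
Try a=False, b=False, r=False: the formula evaluates to True.
A satisfying assignment exists.

Satisfiable.


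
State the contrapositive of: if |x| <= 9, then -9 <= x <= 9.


The contrapositive of (P → Q) is (¬Q → ¬P); it is logically equivalent to the original.
Here P = '|x| <= 9' and Q = '-9 <= x <= 9'.

If not (-9 <= x <= 9), then not (|x| <= 9).


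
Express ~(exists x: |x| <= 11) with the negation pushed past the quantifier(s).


¬(forall x: φ) = exists x: ¬φ, and ¬(exists x: φ) = forall x: ¬φ.
Apply to the existential statement.

forall x: ~(|x| <= 11)


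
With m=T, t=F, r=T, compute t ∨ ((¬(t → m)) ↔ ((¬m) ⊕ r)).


Substitute m=T, t=F, r=T:
t → m = F → T = T
¬(t → m) = F
¬m = F
(¬m) ⊕ r = F ⊕ T = T
(¬(t → m)) ↔ ((¬m) ⊕ r) = F ↔ T = F
t ∨ ((¬(t → m)) ↔ ((¬m) ⊕ r)) = F ∨ F = F

F


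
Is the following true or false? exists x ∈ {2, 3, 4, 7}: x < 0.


Evaluate the predicate on each element: 2:False, 3:False, 4:False, 7:False.
No element satisfies the predicate.

False


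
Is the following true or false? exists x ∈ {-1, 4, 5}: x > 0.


Evaluate the predicate on each element: -1:False, 4:True, 5:True.
Witness x = 4 satisfies the predicate.

True


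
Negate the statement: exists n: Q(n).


¬(forall x: φ) = exists x: ¬φ, and ¬(exists x: φ) = forall x: ¬φ.
Apply to the existential statement.

forall n: ~(Q(n))


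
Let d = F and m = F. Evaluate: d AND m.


Conjunction is true only when both operands are true.
Substitute: d=F, m=F.
F AND F evaluates to F.

F


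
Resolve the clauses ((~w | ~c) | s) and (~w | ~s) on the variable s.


The clauses contain complementary literals s and ~s.
Resolution eliminates this pair and disjoins the remaining literals (merging duplicates).

(~w | ~c)


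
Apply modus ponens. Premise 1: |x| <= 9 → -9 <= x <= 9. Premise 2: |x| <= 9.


Modus ponens: from (P → Q) and P, infer Q.
P = '|x| <= 9' is asserted, and P → Q holds, so Q follows.

-9 <= x <= 9.


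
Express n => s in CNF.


Step 1: Rewrite n → s as ¬n ∨ s.

(~n) | s


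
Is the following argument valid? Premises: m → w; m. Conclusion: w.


This matches the form of modus ponens: the conclusion follows in every model of the premises.

Valid.


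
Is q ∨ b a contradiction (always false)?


Truth table over {b, q}:
b | q | φ
---------
F | F | F
T | F | T
F | T | T
T | T | T
Satisfying assignment at row 2: b=T, q=F gives T.

No, it is not a contradiction.


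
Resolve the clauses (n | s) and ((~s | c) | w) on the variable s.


The clauses contain complementary literals s and ~s.
Resolution eliminates this pair and disjoins the remaining literals (merging duplicates).

((n | w) | c)


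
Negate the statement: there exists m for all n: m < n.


Negation flips each quantifier (∀↔∃) and negates the inner predicate.
¬(there exists m for all n: φ) = for all m there exists n: ¬φ.

for all m there exists n: NOT(m < n)


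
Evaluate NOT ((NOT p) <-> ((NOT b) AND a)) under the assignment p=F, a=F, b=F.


Substitute p=F, a=F, b=F:
NOT p = T
NOT b = T
(NOT b) AND a = T AND F = F
(NOT p) <-> ((NOT b) AND a) = T <-> F = F
NOT ((NOT p) <-> ((NOT b) AND a)) = T

T


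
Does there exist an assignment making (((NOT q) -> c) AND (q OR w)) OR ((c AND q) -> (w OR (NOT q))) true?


Search for a satisfying assignment over {c, q, w}.
Try c=F, q=F, w=F: the formula evaluates to T.
A satisfying assignment exists.

Satisfiable.


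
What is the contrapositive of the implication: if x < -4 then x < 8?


The contrapositive of (P → Q) is (¬Q → ¬P); it is logically equivalent to the original.
Here P = 'x < -4' and Q = 'x < 8'.

If not (x < 8), then not (x < -4).


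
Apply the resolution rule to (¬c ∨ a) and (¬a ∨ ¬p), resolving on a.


The clauses contain complementary literals a and ¬a.
Resolution eliminates this pair and disjoins the remaining literals (merging duplicates).

(¬c ∨ ¬p)


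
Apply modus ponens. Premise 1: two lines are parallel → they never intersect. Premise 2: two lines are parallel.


Modus ponens: from (P → Q) and P, infer Q.
P = 'two lines are parallel' is asserted, and P → Q holds, so Q follows.

they never intersect.


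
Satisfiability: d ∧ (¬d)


Check all 2 assignments over {d}:
d | φ
-----
F | F
T | F
No assignment makes the formula true.

Unsatisfiable.


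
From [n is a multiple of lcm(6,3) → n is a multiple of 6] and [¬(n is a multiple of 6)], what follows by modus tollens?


Modus tollens: from (P → Q) and ¬Q, infer ¬P.
Q = 'n is a multiple of 6' is denied; since P → Q, P must also fail.

Not (n is a multiple of lcm(6,3)).


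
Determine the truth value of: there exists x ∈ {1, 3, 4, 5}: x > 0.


Evaluate the predicate on each element: 1:T, 3:T, 4:T, 5:T.
Witness x = 1 satisfies the predicate.

T


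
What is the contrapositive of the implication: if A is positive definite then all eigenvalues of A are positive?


The contrapositive of (P → Q) is (¬Q → ¬P); it is logically equivalent to the original.
Here P = 'A is positive definite' and Q = 'all eigenvalues of A are positive'.

If not (all eigenvalues of A are positive), then not (A is positive definite).


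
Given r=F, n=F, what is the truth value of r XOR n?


Exclusive or is true when exactly one operand is true.
Substitute: r=F, n=F.
F XOR F evaluates to F.

F


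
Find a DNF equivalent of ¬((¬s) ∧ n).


Step 1: Apply De Morgan: ¬((¬s) ∧ n) = ¬(¬s) ∨ ¬n.
Step 2: Eliminate any double negations (¬¬X = X).

s ∨ (¬n)


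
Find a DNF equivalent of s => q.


Step 1: Rewrite s → q as ¬s ∨ q.

(~s) | q


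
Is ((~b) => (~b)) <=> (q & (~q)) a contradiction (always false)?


Truth table over {b, q}:
b | q | φ
---------
False | False | False
True | False | False
False | True | False
True | True | False
Every row is false.

Yes, it is a contradiction.


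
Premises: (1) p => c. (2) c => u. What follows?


Hypothetical syllogism: from (P → Q) and (Q → R), infer (P → R).
Chain the two implications through the shared middle term 'c'.

p => u


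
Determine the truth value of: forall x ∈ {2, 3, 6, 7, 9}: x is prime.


Evaluate the predicate on each element: 2:True, 3:True, 6:False, 7:True, 9:False.
Counterexample x = 6 fails the predicate.

False


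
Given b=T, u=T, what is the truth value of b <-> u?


Biconditional is true when both operands have the same truth value.
Substitute: b=T, u=T.
T <-> T evaluates to T.

T


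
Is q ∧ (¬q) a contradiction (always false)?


Truth table over {q}:
q | φ
-----
F | F
T | F
Every row is false.

Yes, it is a contradiction.


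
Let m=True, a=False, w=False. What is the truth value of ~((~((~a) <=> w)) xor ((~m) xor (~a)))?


Substitute m=True, a=False, w=False:
~a = True
(~a) <=> w = True <=> False = False
~((~a) <=> w) = True
~m = False
~a = True
(~m) xor (~a) = False xor True = True
(~((~a) <=> w)) xor ((~m) xor (~a)) = True xor True = False
~((~((~a) <=> w)) xor ((~m) xor (~a))) = True

True


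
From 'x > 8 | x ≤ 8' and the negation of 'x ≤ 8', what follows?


Disjunctive syllogism: from (P ∨ Q) and ¬P, infer Q.
One disjunct, 'x ≤ 8', is ruled out; the other must hold.

x > 8


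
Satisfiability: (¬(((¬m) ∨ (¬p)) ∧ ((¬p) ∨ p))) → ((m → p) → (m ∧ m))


Search for a satisfying assignment over {m, p}.
Try m=F, p=F: the formula evaluates to T.
A satisfying assignment exists.

Satisfiable.


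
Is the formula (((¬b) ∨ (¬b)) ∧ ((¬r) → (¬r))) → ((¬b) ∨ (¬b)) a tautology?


Build the truth table over {b, r}:
b | r | φ
---------
F | F | T
T | F | T
F | T | T
T | T | T
Every row evaluates to true.

Yes, it is a tautology.


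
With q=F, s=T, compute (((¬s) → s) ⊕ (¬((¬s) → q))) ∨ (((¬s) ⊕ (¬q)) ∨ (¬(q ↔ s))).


Substitute q=F, s=T:
… (earlier sub-steps elided)
(¬s) → q = F → F = T
¬((¬s) → q) = F
((¬s) → s) ⊕ (¬((¬s) → q)) = T ⊕ F = T
¬s = F
¬q = T
(¬s) ⊕ (¬q) = F ⊕ T = T
q ↔ s = F ↔ T = F
¬(q ↔ s) = T
((¬s) ⊕ (¬q)) ∨ (¬(q ↔ s)) = T ∨ T = T
(((¬s) → s) ⊕ (¬((¬s) → q))) ∨ (((¬s) ⊕ (¬q)) ∨ (¬(q ↔ s))) = T ∨ T = T

T


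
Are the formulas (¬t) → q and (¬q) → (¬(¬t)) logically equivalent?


Compare truth tables:
q | t | φ | ψ
-------------
F | F | F | F
T | F | T | T
F | T | T | T
T | T | T | T
The columns φ and ψ agree on every row.

Yes, they are logically equivalent.


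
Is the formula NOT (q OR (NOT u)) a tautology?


Build the truth table over {q, u}:
q | u | φ
---------
F | F | F
T | F | F
F | T | T
T | T | F
Counterexample at row 1: with q=F, u=F, the formula is F.

No, it is not a tautology.


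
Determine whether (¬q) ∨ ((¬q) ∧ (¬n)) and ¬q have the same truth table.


Compare truth tables:
n | q | φ | ψ
-------------
F | F | T | T
T | F | T | T
F | T | F | F
T | T | F | F
The columns φ and ψ agree on every row.

Yes, they are logically equivalent.


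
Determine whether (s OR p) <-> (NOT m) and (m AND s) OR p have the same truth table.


Compare truth tables:
m | p | s | φ | ψ
-----------------
F | F | F | F | F
T | F | F | T | F
F | T | F | T | T
T | T | F | F | T
F | F | T | T | F
T | F | T | F | T
F | T | T | T | T
T | T | T | F | T
They differ at row 2 (m=T, p=F, s=F): φ=T but ψ=F.

No, they are not logically equivalent.


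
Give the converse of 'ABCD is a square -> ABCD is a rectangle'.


The converse of (P → Q) is (Q → P). It is not in general equivalent to the original.
Here P = 'ABCD is a square' and Q = 'ABCD is a rectangle'.

If ABCD is a rectangle, then ABCD is a square.


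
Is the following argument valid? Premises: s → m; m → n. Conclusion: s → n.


This matches the form of hypothetical syllogism: the conclusion follows in every model of the premises.

Valid.


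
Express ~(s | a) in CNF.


Step 1: Apply De Morgan: ¬(s ∨ a) = ¬s ∧ ¬a.

(~s) & (~a)


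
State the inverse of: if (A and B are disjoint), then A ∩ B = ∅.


The inverse of (P → Q) is (¬P → ¬Q). It is equivalent to the converse, not to the original.
Here P = '(A and B are disjoint)' and Q = 'A ∩ B = ∅'.

If not ((A and B are disjoint)), then not (A ∩ B = ∅).


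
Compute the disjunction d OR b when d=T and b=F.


Disjunction is false only when both operands are false.
Substitute: d=T, b=F.
T OR F evaluates to T.

T


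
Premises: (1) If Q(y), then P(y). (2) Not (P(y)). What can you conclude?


Modus tollens: from (P → Q) and ¬Q, infer ¬P.
Q = 'P(y)' is denied; since P → Q, P must also fail.

Not (Q(y)).


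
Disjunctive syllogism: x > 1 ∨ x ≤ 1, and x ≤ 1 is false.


Disjunctive syllogism: from (P ∨ Q) and ¬P, infer Q.
One disjunct, 'x ≤ 1', is ruled out; the other must hold.

x > 1


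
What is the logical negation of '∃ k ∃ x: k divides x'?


Negation flips each quantifier (∀↔∃) and negates the inner predicate.
¬(∃ k ∃ x: φ) = ∀ k ∀ x: ¬φ.

∀ k ∀ x: ¬(k divides x)


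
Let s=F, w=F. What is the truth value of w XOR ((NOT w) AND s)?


Substitute s=F, w=F:
NOT w = T
(NOT w) AND s = T AND F = F
w XOR ((NOT w) AND s) = F XOR F = F

F


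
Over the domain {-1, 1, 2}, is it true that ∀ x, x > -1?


Evaluate the predicate on each element: -1:F, 1:T, 2:T.
Counterexample x = -1 fails the predicate.

F


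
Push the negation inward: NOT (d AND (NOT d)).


De Morgan: the negation of a conjunction is the disjunction of the negations.
Distribute NOT across AND, flipping it to OR, and negate each literal.

(NOT d) OR d


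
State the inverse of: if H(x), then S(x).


The inverse of (P → Q) is (¬P → ¬Q). It is equivalent to the converse, not to the original.
Here P = 'H(x)' and Q = 'S(x)'.

If not (H(x)), then not (S(x)).


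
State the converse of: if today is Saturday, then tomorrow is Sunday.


The converse of (P → Q) is (Q → P). It is not in general equivalent to the original.
Here P = 'today is Saturday' and Q = 'tomorrow is Sunday'.

If tomorrow is Sunday, then today is Saturday.


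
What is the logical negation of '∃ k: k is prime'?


¬(∀ x: φ) = ∃ x: ¬φ, and ¬(∃ x: φ) = ∀ x: ¬φ.
Apply to the existential statement.

∀ k: ¬(k is prime)


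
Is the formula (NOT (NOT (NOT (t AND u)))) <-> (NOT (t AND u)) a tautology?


Build the truth table over {t, u}:
t | u | φ
---------
F | F | T
T | F | T
F | T | T
T | T | T
Every row evaluates to true.

Yes, it is a tautology.


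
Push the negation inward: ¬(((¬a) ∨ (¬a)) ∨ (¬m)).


De Morgan: the negation of a disjunction is the conjunction of the negations.
Distribute ¬ across ∨, flipping it to ∧, and negate each literal.

(a ∧ a) ∧ m


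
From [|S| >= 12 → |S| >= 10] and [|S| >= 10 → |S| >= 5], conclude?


Hypothetical syllogism: from (P → Q) and (Q → R), infer (P → R).
Chain the two implications through the shared middle term '|S| >= 10'.

|S| >= 12 → |S| >= 5


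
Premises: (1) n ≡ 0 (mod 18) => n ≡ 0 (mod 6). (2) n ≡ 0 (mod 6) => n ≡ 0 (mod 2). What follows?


Hypothetical syllogism: from (P → Q) and (Q → R), infer (P → R).
Chain the two implications through the shared middle term 'n ≡ 0 (mod 6)'.

n ≡ 0 (mod 18) => n ≡ 0 (mod 2)


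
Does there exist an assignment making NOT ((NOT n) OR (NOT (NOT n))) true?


Check all 2 assignments over {n}:
n | φ
-----
F | F
T | F
No assignment makes the formula true.

Unsatisfiable.


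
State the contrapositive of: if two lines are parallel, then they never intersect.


The contrapositive of (P → Q) is (¬Q → ¬P); it is logically equivalent to the original.
Here P = 'two lines are parallel' and Q = 'they never intersect'.

If not (they never intersect), then not (two lines are parallel).


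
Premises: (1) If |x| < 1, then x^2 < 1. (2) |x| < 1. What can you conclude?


Modus ponens: from (P → Q) and P, infer Q.
P = '|x| < 1' is asserted, and P → Q holds, so Q follows.

x^2 < 1.


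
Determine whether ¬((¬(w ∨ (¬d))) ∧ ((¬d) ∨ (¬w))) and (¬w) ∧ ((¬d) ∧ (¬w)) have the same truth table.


Compare truth tables:
d | w | φ | ψ
-------------
F | F | T | T
T | F | F | F
F | T | T | F
T | T | T | F
They differ at row 3 (d=F, w=T): φ=T but ψ=F.

No, they are not logically equivalent.


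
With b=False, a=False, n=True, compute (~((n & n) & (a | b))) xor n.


Substitute b=False, a=False, n=True:
n & n = True & True = True
a | b = False | False = False
(n & n) & (a | b) = True & False = False
~((n & n) & (a | b)) = True
(~((n & n) & (a | b))) xor n = True xor True = False

False


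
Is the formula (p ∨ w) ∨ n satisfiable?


Search for a satisfying assignment over {n, p, w}.
Try n=T, p=F, w=F: the formula evaluates to T.
A satisfying assignment exists.

Satisfiable.


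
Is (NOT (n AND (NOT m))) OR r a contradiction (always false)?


Truth table over {m, n, r}:
m | n | r | φ
-------------
F | F | F | T
T | F | F | T
F | T | F | F
T | T | F | T
F | F | T | T
T | F | T | T
F | T | T | T
T | T | T | T
Satisfying assignment at row 1: m=F, n=F, r=F gives T.

No, it is not a contradiction.


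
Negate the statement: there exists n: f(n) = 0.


¬(for all x: φ) = there exists x: ¬φ, and ¬(there exists x: φ) = for all x: ¬φ.
Apply to the existential statement.

for all n: NOT(f(n) = 0)


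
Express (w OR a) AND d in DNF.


Step 1: Distribute ∧ over ∨: (w ∨ a) ∧ d = (w ∧ d) ∨ (a ∧ d).

(w AND d) OR (a AND d)


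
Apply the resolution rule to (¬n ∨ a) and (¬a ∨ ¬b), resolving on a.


The clauses contain complementary literals a and ¬a.
Resolution eliminates this pair and disjoins the remaining literals (merging duplicates).

(¬n ∨ ¬b)


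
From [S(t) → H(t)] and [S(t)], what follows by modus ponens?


Modus ponens: from (P → Q) and P, infer Q.
P = 'S(t)' is asserted, and P → Q holds, so Q follows.

H(t).


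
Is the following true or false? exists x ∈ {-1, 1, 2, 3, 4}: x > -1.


Evaluate the predicate on each element: -1:False, 1:True, 2:True, 3:True, 4:True.
Witness x = 1 satisfies the predicate.

True


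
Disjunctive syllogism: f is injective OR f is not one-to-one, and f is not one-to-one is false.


Disjunctive syllogism: from (P ∨ Q) and ¬P, infer Q.
One disjunct, 'f is not one-to-one', is ruled out; the other must hold.

f is injective


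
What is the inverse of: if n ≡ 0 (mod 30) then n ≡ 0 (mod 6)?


The inverse of (P → Q) is (¬P → ¬Q). It is equivalent to the converse, not to the original.
Here P = 'n ≡ 0 (mod 30)' and Q = 'n ≡ 0 (mod 6)'.

If not (n ≡ 0 (mod 30)), then not (n ≡ 0 (mod 6)).


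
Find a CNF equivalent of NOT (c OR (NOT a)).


Step 1: Apply De Morgan: ¬(c ∨ (¬a)) = ¬c ∧ ¬(¬a).
Step 2: Eliminate any double negations (¬¬X = X).

(NOT c) AND a


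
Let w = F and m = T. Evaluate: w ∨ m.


Disjunction is false only when both operands are false.
Substitute: w=F, m=T.
F ∨ T evaluates to T.

T


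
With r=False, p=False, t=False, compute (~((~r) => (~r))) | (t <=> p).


Substitute r=False, p=False, t=False:
~r = True
~r = True
(~r) => (~r) = True => True = True
~((~r) => (~r)) = False
t <=> p = False <=> False = True
(~((~r) => (~r))) | (t <=> p) = False | True = True

True


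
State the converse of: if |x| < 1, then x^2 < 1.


The converse of (P → Q) is (Q → P). It is not in general equivalent to the original.
Here P = '|x| < 1' and Q = 'x^2 < 1'.

If x^2 < 1, then |x| < 1.


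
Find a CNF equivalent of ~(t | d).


Step 1: Apply De Morgan: ¬(t ∨ d) = ¬t ∧ ¬d.

(~t) & (~d)


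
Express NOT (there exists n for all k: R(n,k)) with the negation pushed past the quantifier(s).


Negation flips each quantifier (∀↔∃) and negates the inner predicate.
¬(there exists n for all k: φ) = for all n there exists k: ¬φ.

for all n there exists k: NOT(R(n,k))


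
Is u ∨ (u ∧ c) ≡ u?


Compare truth tables:
c | u | φ | ψ
-------------
F | F | F | F
T | F | F | F
F | T | T | T
T | T | T | T
The columns φ and ψ agree on every row.

Yes, they are logically equivalent.


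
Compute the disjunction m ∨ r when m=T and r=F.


Disjunction is false only when both operands are false.
Substitute: m=T, r=F.
T ∨ F evaluates to T.

T


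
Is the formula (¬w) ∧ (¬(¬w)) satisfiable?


Check all 2 assignments over {w}:
w | φ
-----
F | F
T | F
No assignment makes the formula true.

Unsatisfiable.


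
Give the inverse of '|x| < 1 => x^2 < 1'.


The inverse of (P → Q) is (¬P → ¬Q). It is equivalent to the converse, not to the original.
Here P = '|x| < 1' and Q = 'x^2 < 1'.

If not (|x| < 1), then not (x^2 < 1).


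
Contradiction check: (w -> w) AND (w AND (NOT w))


Truth table over {w}:
w | φ
-----
F | F
T | F
Every row is false.

Yes, it is a contradiction.


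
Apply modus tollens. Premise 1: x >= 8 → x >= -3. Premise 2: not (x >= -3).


Modus tollens: from (P → Q) and ¬Q, infer ¬P.
Q = 'x >= -3' is denied; since P → Q, P must also fail.

Not (x >= 8).


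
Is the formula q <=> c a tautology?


Build the truth table over {c, q}:
c | q | φ
---------
False | False | True
True | False | False
False | True | False
True | True | True
Counterexample at row 2: with c=True, q=False, the formula is False.

No, it is not a tautology.


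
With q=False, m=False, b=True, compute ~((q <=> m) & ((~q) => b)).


Substitute q=False, m=False, b=True:
q <=> m = False <=> False = True
~q = True
(~q) => b = True => True = True
(q <=> m) & ((~q) => b) = True & True = True
~((q <=> m) & ((~q) => b)) = False

False


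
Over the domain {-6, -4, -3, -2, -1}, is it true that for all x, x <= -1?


Evaluate the predicate on each element: -6:T, -4:T, -3:T, -2:T, -1:T.
Every element satisfies the predicate.

T


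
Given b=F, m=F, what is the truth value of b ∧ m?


Conjunction is true only when both operands are true.
Substitute: b=F, m=F.
F ∧ F evaluates to F.

F


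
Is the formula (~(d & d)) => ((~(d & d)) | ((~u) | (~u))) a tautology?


Build the truth table over {d, u}:
d | u | φ
---------
False | False | True
True | False | True
False | True | True
True | True | True
Every row evaluates to true.

Yes, it is a tautology.


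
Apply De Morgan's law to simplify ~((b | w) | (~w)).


De Morgan: the negation of a disjunction is the conjunction of the negations.
Distribute ~ across |, flipping it to &, and negate each literal.

((~b) & (~w)) & w


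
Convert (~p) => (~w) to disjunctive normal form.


Step 1: Rewrite (¬p) → (¬w) as ¬(¬p) ∨ (¬w).
Step 2: Eliminate any double negations (¬¬X = X).

p | (~w)


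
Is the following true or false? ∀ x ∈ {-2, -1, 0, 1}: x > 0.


Evaluate the predicate on each element: -2:F, -1:F, 0:F, 1:T.
Counterexample x = -2 fails the predicate.

F


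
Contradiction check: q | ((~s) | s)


Truth table over {q, s}:
q | s | φ
---------
False | False | True
True | False | True
False | True | True
True | True | True
Satisfying assignment at row 1: q=False, s=False gives True.

No, it is not a contradiction.


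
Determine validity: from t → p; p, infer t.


This is affirming the consequent (fallacy). There exist truth assignments where the premises are all true but the conclusion is false.

Invalid.


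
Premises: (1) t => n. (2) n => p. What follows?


Hypothetical syllogism: from (P → Q) and (Q → R), infer (P → R).
Chain the two implications through the shared middle term 'n'.

t => p


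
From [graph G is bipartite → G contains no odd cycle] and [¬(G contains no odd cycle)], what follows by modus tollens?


Modus tollens: from (P → Q) and ¬Q, infer ¬P.
Q = 'G contains no odd cycle' is denied; since P → Q, P must also fail.

Not (graph G is bipartite).


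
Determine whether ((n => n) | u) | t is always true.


Build the truth table over {n, t, u}:
n | t | u | φ
-------------
False | False | False | True
True | False | False | True
False | True | False | True
True | True | False | True
False | False | True | True
True | False | True | True
False | True | True | True
True | True | True | True
Every row evaluates to true.

Yes, it is a tautology.
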